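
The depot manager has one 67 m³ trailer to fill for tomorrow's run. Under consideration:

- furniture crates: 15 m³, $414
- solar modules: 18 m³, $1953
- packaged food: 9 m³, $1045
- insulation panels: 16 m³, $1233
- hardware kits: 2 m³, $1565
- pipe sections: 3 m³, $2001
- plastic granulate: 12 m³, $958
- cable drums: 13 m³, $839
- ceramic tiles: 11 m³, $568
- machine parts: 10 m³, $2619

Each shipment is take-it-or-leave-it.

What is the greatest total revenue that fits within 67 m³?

10980

Best packing: solar modules + packaged food + hardware kits + pipe sections + plastic granulate + cable drums + machine parts — 67 m³, 10980 total.
Runner-up solar modules + packaged food + hardware kits + pipe sections + plastic granulate + ceramic tiles + machine parts tops out at 10709.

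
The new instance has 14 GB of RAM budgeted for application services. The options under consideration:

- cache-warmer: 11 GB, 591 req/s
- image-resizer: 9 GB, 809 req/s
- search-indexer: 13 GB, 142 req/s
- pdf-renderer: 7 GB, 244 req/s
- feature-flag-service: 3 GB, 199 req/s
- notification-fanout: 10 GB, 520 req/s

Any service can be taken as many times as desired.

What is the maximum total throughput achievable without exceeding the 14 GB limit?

1008

Ranking by ratio (throughput/GB): image-resizer 89.89, feature-flag-service 66.33, cache-warmer 53.73, notification-fanout 52.00.
The ratio ordering already packs tightly: image-resizer + feature-flag-service, 12 GB, 1008.
Nothing else within 14 GB beats 1008.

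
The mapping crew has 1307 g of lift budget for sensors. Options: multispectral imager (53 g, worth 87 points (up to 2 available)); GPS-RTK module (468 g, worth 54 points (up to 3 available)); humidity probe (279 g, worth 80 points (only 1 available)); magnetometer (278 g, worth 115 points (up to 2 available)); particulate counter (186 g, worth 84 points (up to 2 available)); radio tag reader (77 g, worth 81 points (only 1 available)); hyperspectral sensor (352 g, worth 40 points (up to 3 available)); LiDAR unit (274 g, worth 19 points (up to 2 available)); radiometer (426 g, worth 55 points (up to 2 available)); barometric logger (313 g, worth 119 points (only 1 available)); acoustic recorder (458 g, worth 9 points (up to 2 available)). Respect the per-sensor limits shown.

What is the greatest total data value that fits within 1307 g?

688

Density check — multispectral imager 1.64, radio tag reader 1.05, particulate counter 0.45 are the best per g.
A density-first pass picks 2×multispectral imager + 2×magnetometer + 2×particulate counter + radio tag reader — 653 at 1111 g.
Dropping particulate counter frees 186 g; slotting in barometric logger (313 g) lifts the total to 688 at 1238 g.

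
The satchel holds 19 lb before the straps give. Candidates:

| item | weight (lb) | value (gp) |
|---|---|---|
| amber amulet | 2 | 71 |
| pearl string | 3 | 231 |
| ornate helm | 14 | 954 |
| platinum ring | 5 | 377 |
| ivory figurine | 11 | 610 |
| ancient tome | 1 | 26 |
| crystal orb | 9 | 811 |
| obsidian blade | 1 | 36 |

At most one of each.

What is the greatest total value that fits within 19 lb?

By value per lb: crystal orb 90.11, pearl string 77.00, platinum ring 75.40, ornate helm 68.14 lead.
Taking the top-ratio items first gives pearl string + platinum ring + ancient tome + crystal orb + obsidian blade for 1481 (19 lb).
The 2 lb tied up in ancient tome and obsidian blade is better spent on amber amulet — total rises to 1490 (19 lb).

1490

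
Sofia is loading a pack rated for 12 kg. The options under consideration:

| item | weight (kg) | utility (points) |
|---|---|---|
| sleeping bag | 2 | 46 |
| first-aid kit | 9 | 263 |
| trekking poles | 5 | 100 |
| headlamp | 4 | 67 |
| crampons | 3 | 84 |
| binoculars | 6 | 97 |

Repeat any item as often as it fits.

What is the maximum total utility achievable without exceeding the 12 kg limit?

Ranking by ratio (utility/kg): first-aid kit 29.22, crampons 28.00, sleeping bag 23.00, trekking poles 20.00.
Best packing: first-aid kit + crampons — 12 kg, 347 total.

347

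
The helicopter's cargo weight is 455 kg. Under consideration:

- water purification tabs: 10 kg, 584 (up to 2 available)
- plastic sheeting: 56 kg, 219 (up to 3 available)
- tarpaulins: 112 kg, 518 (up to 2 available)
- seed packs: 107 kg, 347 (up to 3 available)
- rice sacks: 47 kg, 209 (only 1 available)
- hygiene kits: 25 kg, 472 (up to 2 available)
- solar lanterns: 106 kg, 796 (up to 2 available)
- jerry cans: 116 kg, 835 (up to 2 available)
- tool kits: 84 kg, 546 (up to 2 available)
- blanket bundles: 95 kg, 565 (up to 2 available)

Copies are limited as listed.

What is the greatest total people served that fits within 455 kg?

4796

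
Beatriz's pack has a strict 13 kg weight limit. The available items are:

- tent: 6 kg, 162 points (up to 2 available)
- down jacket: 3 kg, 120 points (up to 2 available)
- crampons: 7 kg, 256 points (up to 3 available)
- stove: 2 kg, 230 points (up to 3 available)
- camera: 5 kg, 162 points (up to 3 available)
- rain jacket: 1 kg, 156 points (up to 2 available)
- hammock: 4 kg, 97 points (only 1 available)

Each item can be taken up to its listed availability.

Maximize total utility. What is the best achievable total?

Filling by ratio: down jacket + 3×stove + 2×rain jacket for 1122, with 2 kg left unused.
Replace down jacket with camera: the trade gains 42 net, giving 1164 at 13 kg.
Every other selection either busts 13 kg or exceeds an availability limit or fails to beat 1164.

1164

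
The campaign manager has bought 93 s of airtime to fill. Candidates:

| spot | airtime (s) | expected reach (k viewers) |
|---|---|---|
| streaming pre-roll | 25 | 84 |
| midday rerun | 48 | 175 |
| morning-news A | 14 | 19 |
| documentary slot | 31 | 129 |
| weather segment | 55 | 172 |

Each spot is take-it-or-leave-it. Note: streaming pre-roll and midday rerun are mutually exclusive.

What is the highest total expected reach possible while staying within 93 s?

323

Best packing: midday rerun + morning-news A + documentary slot — 93 s, 323 total.
Runner-up midday rerun + documentary slot tops out at 304.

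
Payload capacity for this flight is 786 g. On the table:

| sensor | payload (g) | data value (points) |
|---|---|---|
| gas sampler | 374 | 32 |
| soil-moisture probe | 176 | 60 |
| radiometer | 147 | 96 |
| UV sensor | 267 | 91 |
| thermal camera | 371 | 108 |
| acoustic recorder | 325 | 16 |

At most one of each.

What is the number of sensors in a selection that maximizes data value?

The maximum data value within 786 g is 295.
One optimal bundle: radiometer + UV sensor + thermal camera (785 g).
Every optimal selection uses 3 sensors.

3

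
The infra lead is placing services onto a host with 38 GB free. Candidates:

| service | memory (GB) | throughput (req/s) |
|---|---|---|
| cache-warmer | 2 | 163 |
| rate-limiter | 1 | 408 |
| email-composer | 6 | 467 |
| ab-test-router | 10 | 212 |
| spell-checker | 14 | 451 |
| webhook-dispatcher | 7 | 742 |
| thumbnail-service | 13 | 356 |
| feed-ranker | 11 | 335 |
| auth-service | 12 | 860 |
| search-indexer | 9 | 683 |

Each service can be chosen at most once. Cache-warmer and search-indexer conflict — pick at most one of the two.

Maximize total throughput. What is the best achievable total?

Density check — rate-limiter 408.00, webhook-dispatcher 106.00, cache-warmer 81.50, email-composer 77.83 are the best per GB.
Rate-limiter + email-composer + webhook-dispatcher + auth-service + search-indexer uses 35 of the 38 GB and totals 3160.
That's the maximum — no feasible swap from here does better than 3160.

3160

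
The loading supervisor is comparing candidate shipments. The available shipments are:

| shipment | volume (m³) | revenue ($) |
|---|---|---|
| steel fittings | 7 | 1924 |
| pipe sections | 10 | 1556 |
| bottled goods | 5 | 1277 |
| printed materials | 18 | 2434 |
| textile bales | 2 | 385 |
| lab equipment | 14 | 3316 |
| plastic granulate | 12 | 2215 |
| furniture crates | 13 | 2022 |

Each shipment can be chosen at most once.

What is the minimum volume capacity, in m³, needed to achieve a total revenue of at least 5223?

Need the lightest bundle worth ≥ 5223.
Taking steel fittings + lab equipment gives 5240 (≥ 5223) for 21 m³.
Below 21 m³ the best achievable stays under 5223.

21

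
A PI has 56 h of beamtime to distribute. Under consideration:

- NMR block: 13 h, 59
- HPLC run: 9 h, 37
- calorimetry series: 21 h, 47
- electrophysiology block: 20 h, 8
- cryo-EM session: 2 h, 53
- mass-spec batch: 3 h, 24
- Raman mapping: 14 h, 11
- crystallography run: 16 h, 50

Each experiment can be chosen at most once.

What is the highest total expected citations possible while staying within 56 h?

Ranking by ratio (expected citations/h): cryo-EM session 26.50, mass-spec batch 8.00, NMR block 4.54.
Greedy by ratio would take NMR block + HPLC run + cryo-EM session + mass-spec batch + crystallography run: 43 h used, total 223.
Dropping HPLC run frees 9 h; slotting in calorimetry series (21 h) lifts the total to 233 at 55 h.
Runner-up NMR block + HPLC run + cryo-EM session + mass-spec batch + crystallography run tops out at 223.

233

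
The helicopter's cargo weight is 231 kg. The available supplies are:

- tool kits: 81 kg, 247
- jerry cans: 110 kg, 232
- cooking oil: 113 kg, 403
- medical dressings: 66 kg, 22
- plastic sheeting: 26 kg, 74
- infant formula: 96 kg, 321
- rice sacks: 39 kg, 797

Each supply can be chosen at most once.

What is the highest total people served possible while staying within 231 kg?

1365

Greedy by ratio would take cooking oil + plastic sheeting + rice sacks: 178 kg used, total 1274.
Replace cooking oil and plastic sheeting with tool kits + infant formula: the trade gains 91 net, giving 1365 at 216 kg.
An exhaustive check of the 128 subsets confirms 1365.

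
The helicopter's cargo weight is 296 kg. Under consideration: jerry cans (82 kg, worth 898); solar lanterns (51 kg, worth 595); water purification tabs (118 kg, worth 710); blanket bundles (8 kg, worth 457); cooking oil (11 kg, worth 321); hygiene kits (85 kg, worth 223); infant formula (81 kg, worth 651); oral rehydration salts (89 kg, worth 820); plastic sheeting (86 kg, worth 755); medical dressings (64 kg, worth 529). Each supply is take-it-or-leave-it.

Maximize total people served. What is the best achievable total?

Taking the top-ratio supplies first gives jerry cans + solar lanterns + blanket bundles + cooking oil + oral rehydration salts for 3091 (241 kg).
The 11 kg tied up in cooking oil is better spent on medical dressings — total rises to 3299 (294 kg).
Next best is jerry cans + blanket bundles + cooking oil + oral rehydration salts + plastic sheeting at 3251 (276 kg) — short by 48.

3299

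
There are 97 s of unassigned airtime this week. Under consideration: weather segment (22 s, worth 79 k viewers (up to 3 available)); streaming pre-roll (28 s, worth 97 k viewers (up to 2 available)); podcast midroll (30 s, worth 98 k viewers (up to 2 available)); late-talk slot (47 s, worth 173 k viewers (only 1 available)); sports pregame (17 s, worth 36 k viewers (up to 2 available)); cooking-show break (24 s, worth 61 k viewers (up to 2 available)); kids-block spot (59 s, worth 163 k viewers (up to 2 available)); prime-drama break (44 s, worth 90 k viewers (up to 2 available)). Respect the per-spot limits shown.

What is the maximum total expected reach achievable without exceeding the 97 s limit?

A density-first pass picks 2×weather segment + late-talk slot — 331 at 91 s.
Replace weather segment with streaming pre-roll: the trade gains 18 net, giving 349 at 97 s.
That's the maximum — no swap from here does better than 349.

349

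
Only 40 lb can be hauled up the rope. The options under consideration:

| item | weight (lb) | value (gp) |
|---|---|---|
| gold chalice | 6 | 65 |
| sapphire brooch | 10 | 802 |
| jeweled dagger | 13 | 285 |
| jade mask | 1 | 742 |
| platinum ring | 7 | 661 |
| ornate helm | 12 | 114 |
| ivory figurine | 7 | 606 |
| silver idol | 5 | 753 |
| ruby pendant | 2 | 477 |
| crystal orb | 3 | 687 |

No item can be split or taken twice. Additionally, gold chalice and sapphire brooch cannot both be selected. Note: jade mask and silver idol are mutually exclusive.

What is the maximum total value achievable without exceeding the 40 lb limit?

3986

Best packing: sapphire brooch + platinum ring + ivory figurine + silver idol + ruby pendant + crystal orb — 34 lb, 3986 total.
Next best is sapphire brooch + jade mask + platinum ring + ivory figurine + ruby pendant + crystal orb at 3975 (30 lb) — short by 11.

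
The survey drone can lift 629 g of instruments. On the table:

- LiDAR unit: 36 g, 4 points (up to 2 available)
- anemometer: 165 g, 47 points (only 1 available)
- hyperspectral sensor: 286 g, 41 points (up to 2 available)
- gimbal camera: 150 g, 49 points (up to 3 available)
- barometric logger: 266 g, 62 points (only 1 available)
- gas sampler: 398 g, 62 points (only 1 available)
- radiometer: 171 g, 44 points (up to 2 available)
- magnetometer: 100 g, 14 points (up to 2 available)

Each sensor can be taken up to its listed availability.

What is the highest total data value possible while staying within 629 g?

194

The ratio ordering already packs tightly: anemometer + 3×gimbal camera, 615 g, 194.
That's the maximum — no swap from here does better than 194.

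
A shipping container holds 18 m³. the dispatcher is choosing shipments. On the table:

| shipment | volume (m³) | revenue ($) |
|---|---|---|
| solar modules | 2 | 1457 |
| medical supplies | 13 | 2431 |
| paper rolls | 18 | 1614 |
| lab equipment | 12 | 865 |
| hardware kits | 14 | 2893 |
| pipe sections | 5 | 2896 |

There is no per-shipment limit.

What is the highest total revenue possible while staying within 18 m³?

13113

The ratio ordering already packs tightly: 9×solar modules, 18 m³, 13113.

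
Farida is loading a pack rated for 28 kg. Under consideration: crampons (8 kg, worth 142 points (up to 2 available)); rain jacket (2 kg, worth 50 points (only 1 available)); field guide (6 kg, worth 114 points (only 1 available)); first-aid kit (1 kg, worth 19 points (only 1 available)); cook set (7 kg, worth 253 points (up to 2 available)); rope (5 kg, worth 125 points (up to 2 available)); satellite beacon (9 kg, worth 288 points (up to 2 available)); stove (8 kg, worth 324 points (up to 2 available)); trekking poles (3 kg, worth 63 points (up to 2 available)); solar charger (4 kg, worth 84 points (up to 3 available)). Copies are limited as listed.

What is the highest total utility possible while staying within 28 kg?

1026

Greedy by ratio would take rain jacket + cook set + 2×stove + trekking poles: 28 kg used, total 1014.
The 5 kg tied up in rain jacket and trekking poles is better spent on rope — total rises to 1026 (28 kg).
No other feasible combination exceeds 1026.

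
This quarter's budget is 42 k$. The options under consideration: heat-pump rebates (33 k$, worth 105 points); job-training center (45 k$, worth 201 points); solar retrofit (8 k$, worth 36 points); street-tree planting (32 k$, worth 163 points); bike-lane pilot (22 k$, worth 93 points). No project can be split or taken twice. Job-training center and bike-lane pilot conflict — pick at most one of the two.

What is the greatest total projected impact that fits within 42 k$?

Ranking by ratio (projected impact/k$): street-tree planting 5.09, solar retrofit 4.50, job-training center 4.47, bike-lane pilot 4.23.
Best packing: solar retrofit + street-tree planting — 40 k$, 199 total.

199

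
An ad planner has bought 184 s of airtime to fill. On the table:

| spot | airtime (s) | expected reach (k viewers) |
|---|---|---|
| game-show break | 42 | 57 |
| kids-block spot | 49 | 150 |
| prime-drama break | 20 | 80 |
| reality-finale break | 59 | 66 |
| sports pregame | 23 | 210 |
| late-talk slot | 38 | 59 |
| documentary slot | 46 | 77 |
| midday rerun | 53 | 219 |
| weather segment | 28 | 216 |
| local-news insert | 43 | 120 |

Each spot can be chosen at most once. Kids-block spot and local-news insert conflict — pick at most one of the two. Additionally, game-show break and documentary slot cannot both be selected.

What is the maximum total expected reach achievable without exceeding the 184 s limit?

The ratio ordering already packs tightly: kids-block spot + prime-drama break + sports pregame + midday rerun + weather segment, 173 s, 875.

875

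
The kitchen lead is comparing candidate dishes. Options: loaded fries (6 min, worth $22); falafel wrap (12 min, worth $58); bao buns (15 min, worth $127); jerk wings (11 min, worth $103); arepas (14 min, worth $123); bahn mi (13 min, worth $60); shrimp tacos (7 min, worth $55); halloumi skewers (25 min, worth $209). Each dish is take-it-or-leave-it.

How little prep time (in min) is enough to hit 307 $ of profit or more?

Minimise min subject to total profit ≥ 307.
Taking jerk wings + halloumi skewers gives 312 (≥ 307) for 36 min.
Any bundle with less than 36 min falls short of 307.

36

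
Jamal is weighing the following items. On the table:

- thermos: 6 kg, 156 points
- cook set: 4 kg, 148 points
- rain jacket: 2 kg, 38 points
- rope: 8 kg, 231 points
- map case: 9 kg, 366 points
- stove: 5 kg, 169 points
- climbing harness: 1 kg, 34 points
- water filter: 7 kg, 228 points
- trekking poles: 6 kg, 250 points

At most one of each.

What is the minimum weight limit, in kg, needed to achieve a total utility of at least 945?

25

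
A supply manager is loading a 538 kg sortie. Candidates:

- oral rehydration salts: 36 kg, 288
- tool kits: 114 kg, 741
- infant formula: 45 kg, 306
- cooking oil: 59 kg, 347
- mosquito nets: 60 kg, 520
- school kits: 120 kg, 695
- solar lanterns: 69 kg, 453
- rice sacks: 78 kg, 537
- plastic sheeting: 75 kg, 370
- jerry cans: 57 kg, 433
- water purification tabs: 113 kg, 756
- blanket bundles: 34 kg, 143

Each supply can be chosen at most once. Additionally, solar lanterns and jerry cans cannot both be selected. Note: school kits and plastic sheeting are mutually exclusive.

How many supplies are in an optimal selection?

8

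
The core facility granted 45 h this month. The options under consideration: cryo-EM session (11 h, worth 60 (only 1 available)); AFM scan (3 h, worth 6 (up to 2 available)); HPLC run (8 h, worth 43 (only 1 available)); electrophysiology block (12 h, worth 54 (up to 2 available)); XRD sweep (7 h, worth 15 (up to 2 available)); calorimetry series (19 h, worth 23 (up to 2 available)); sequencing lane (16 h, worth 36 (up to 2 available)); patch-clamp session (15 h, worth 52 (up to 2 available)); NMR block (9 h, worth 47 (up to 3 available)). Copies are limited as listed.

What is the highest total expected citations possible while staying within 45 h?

Taking the top-ratio experiments first gives cryo-EM session + HPLC run + XRD sweep + 2×NMR block for 212 (44 h).
Replace HPLC run with NMR block: the trade gains 4 net, giving 216 at 45 h.
That's the maximum — no swap from here does better than 216.

216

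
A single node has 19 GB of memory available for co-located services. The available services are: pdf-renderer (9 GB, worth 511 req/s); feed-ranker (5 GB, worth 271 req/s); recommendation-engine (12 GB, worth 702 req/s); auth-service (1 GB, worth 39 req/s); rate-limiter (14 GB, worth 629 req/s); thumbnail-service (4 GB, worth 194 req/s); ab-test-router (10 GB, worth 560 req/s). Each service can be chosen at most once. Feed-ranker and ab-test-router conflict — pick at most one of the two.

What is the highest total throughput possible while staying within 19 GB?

Ranking by ratio (throughput/GB): recommendation-engine 58.50, pdf-renderer 56.78, ab-test-router 56.00, feed-ranker 54.20.
Filling by ratio: feed-ranker + recommendation-engine + auth-service for 1012, with 1 GB left unused.
A better packing is pdf-renderer + ab-test-router: 19 GB, total 1071.

1071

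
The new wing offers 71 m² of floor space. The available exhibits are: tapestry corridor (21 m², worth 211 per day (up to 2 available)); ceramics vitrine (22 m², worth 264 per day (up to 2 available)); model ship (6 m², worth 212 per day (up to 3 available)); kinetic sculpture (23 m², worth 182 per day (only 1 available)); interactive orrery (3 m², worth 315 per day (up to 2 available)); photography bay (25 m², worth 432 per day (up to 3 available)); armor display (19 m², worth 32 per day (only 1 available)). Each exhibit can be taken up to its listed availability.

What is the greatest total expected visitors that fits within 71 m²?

Ranking by ratio (expected visitors/m²): interactive orrery 105.00, model ship 35.33, photography bay 17.28, ceramics vitrine 12.00.
Taking ceramics vitrine + 3×model ship + 2×interactive orrery + photography bay: 71 m² used, 1962 in expected visitors.
Every other selection either busts 71 m² or exceeds an availability limit or fails to beat 1962.

1962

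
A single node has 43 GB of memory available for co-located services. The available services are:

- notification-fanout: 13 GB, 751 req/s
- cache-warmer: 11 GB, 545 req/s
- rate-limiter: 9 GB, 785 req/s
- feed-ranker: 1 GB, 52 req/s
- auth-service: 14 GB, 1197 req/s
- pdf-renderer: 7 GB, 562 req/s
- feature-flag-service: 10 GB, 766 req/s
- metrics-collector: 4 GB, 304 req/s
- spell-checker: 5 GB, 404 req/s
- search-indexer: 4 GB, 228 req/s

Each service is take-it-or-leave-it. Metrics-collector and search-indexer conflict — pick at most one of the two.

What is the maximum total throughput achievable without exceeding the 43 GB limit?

Best packing: rate-limiter + feed-ranker + auth-service + feature-flag-service + metrics-collector + spell-checker — 43 GB, 3508 total.
The closest alternative, rate-limiter + auth-service + feature-flag-service + metrics-collector + spell-checker, reaches only 3456.

3508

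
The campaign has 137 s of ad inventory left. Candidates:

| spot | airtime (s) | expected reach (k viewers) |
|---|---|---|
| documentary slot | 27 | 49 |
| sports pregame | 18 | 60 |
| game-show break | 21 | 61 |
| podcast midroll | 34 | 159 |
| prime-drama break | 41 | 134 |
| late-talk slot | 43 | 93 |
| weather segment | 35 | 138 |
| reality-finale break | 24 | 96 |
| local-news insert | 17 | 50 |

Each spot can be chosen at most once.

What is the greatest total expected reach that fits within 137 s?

A density-first pass picks sports pregame + podcast midroll + weather segment + reality-finale break + local-news insert — 503 at 128 s.
Dropping sports pregame and local-news insert frees 35 s; slotting in prime-drama break (41 s) lifts the total to 527 at 134 s.

527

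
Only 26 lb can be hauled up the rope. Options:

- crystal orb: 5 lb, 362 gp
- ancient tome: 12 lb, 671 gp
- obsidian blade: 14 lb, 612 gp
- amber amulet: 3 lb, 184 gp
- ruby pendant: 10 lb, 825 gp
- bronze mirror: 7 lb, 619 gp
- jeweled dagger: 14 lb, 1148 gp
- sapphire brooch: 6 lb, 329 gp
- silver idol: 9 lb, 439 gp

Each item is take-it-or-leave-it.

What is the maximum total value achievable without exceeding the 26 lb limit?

Taking the top-ratio items first gives crystal orb + amber amulet + ruby pendant + bronze mirror for 1990 (25 lb).
The 13 lb tied up in amber amulet and ruby pendant is better spent on jeweled dagger — total rises to 2129 (26 lb).
Next best is crystal orb + amber amulet + ruby pendant + bronze mirror at 1990 (25 lb) — short by 139.

2129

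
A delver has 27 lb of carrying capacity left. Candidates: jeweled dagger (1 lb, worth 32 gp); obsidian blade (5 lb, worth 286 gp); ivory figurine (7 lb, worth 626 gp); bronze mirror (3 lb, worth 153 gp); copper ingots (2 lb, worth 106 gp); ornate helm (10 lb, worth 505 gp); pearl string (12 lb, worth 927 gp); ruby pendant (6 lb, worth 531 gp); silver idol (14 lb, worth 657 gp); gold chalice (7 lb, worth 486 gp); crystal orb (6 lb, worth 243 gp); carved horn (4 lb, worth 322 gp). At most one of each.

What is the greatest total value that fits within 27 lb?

2190

By value per lb: ivory figurine 89.43, ruby pendant 88.50, carved horn 80.50 lead.
Taking the top-ratio items first gives jeweled dagger + ivory figurine + copper ingots + ruby pendant + gold chalice + carved horn for 2103 (27 lb).
The 12 lb tied up in jeweled dagger and gold chalice and carved horn is better spent on pearl string — total rises to 2190 (27 lb).
Every other selection either busts 27 lb or fails to beat 2190.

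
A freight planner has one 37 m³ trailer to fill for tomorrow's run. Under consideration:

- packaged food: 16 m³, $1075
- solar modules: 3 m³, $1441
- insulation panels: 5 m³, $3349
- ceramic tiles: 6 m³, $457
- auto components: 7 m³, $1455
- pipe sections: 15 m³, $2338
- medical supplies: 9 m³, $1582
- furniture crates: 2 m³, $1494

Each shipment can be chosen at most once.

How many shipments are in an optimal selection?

5

Optimal total is 10204.
For example solar modules + insulation panels + pipe sections + medical supplies + furniture crates achieves it, using 34 m³.
All optima have 5 shipments.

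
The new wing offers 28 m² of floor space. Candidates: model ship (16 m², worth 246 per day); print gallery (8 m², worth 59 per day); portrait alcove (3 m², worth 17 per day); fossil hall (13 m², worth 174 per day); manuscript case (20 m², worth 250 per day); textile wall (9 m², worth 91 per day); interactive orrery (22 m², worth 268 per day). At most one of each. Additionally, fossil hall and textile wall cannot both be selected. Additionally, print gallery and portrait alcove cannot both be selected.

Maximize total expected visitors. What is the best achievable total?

354

By expected visitors per m²: model ship 15.38, fossil hall 13.38, manuscript case 12.50, interactive orrery 12.18 lead.
The ratio ordering already packs tightly: model ship + portrait alcove + textile wall, 28 m², 354.
Next best is model ship + textile wall at 337 (25 m²) — short by 17.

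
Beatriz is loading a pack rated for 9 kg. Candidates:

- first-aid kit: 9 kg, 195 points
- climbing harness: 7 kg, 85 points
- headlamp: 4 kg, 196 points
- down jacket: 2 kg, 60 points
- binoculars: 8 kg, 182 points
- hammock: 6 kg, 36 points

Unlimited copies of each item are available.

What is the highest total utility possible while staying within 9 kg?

Taking 2×headlamp: 8 kg used, 392 in utility.
That's the maximum — no swap from here does better than 392.

392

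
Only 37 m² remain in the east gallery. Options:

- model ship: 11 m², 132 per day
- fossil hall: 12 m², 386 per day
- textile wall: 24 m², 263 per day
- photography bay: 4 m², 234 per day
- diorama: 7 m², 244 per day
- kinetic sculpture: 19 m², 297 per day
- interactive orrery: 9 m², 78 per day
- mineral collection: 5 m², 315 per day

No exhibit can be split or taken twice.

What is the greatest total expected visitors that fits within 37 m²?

By expected visitors per m²: mineral collection 63.00, photography bay 58.50, diorama 34.86, fossil hall 32.17 lead.
Best packing: fossil hall + photography bay + diorama + interactive orrery + mineral collection — 37 m², 1257 total.
No other feasible combination exceeds 1257.

1257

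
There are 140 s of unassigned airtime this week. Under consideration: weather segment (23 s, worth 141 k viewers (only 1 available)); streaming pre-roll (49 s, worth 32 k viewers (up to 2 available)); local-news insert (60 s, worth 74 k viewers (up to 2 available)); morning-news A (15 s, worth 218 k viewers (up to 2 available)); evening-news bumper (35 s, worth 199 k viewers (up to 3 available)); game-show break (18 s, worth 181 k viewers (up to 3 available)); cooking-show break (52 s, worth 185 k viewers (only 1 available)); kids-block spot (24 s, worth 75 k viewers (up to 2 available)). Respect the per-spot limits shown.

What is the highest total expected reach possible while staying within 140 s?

1196

Taking the top-ratio spots first gives weather segment + 2×morning-news A + 3×game-show break + kids-block spot for 1195 (131 s).
The 65 s tied up in weather segment and game-show break and kids-block spot is better spent on 2×evening-news bumper — total rises to 1196 (136 s).
That's the maximum — no swap from here does better than 1196.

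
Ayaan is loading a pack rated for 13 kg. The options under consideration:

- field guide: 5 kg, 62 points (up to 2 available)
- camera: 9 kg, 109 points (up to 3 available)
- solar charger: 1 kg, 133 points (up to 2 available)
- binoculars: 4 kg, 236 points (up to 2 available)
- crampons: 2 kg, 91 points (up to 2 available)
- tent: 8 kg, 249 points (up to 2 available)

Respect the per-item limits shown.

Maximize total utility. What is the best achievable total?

829

2×solar charger + 2×binoculars + crampons uses 12 of the 13 kg and totals 829.
Every other selection either busts 13 kg or exceeds an availability limit or fails to beat 829.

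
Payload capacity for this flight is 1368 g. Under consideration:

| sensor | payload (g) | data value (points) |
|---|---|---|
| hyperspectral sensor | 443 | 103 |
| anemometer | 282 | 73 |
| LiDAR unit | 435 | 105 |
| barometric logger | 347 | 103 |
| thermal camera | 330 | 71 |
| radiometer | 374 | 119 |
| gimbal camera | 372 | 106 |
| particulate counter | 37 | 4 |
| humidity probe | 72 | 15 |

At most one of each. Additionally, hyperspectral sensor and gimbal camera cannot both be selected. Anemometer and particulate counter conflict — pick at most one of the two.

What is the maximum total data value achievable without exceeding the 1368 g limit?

369

The ratio heuristic lands on barometric logger + radiometer + gimbal camera + particulate counter + humidity probe (347) but leaves 166 g idle.
Using the slack differently, anemometer + thermal camera + radiometer + gimbal camera comes to 369 at 1358 g.
Next best is anemometer + barometric logger + thermal camera + radiometer at 366 (1333 g) — short by 3.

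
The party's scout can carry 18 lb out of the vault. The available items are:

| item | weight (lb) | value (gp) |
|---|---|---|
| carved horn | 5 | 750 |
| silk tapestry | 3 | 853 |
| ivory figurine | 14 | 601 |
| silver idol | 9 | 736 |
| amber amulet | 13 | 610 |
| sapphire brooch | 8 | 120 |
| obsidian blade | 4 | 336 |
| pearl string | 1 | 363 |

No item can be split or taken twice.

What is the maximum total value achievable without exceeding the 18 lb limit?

2702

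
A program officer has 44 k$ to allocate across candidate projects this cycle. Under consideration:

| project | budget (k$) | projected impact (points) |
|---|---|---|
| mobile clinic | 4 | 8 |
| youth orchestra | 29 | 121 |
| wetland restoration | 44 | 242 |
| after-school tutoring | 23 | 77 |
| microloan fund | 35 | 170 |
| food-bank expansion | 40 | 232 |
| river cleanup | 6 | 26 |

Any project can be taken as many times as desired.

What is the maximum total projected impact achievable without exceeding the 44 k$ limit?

By projected impact per k$: food-bank expansion 5.80, wetland restoration 5.50, microloan fund 4.86 lead.
A density-first pass picks mobile clinic + food-bank expansion — 240 at 44 k$.
Replace mobile clinic and food-bank expansion with wetland restoration: the trade gains 2 net, giving 242 at 44 k$.
Every other selection either busts 44 k$ or fails to beat 242.

242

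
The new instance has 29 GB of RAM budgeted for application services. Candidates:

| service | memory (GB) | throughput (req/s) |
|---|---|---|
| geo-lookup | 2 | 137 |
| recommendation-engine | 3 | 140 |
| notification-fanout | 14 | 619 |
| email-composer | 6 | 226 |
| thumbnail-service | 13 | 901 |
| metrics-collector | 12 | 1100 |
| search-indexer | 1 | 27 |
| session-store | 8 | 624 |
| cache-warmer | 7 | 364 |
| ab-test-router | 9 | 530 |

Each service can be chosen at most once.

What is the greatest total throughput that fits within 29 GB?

A density-first pass picks geo-lookup + metrics-collector + session-store + cache-warmer — 2225 at 29 GB.
The 9 GB tied up in geo-lookup and cache-warmer is better spent on ab-test-router — total rises to 2254 (29 GB).

2254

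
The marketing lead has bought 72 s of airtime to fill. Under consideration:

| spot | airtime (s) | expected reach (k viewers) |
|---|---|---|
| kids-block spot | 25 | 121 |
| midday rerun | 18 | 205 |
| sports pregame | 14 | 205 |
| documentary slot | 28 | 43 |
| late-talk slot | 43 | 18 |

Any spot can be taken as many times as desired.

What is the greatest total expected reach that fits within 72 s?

Best packing: 5×sports pregame — 70 s, 1025 total.
The spare 2 s is too small for any remaining spot, and no exchange beats 1025.

1025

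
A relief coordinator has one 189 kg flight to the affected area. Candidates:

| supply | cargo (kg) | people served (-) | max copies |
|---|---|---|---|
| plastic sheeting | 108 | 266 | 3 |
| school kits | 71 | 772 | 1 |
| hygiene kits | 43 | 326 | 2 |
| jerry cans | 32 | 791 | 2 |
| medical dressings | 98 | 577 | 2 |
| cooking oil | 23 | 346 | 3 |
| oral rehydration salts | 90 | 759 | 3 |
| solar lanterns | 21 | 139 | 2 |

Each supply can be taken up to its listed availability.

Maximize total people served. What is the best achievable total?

3046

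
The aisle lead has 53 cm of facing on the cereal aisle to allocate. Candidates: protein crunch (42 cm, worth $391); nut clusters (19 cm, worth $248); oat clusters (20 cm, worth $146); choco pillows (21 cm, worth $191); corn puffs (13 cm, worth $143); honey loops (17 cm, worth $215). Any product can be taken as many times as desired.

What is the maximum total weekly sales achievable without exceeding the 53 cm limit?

Ranking by ratio (weekly sales/cm): nut clusters 13.05, honey loops 12.65, corn puffs 11.00, protein crunch 9.31.
Greedy by ratio would take 2×nut clusters + corn puffs: 51 cm used, total 639.
The 32 cm tied up in nut clusters and corn puffs is better spent on 2×honey loops — total rises to 678 (53 cm).

678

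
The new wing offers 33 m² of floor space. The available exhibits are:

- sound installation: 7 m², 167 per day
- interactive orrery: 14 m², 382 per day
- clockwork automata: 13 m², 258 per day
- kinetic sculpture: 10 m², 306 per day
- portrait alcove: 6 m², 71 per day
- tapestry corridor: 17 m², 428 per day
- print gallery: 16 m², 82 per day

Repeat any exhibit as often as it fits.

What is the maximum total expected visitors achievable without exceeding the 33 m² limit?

Best packing: 3×kinetic sculpture — 30 m², 918 total.
Nothing else within 33 m² beats 918.

918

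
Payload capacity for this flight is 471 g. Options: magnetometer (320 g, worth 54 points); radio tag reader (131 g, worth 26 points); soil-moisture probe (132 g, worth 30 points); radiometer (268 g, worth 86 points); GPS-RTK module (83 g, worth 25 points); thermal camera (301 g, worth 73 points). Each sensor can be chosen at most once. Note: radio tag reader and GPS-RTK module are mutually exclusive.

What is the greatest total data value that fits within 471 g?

116

Taking the top-ratio sensors first gives radiometer + GPS-RTK module for 111 (351 g).
Replace GPS-RTK module with soil-moisture probe: the trade gains 5 net, giving 116 at 400 g.
Nothing else feasible within 471 g beats 116.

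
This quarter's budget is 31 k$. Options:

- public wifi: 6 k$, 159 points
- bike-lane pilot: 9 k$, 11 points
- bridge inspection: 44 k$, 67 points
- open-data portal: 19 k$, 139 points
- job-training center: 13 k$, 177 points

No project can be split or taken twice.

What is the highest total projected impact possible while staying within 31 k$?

347

Density check — public wifi 26.50, job-training center 13.62, open-data portal 7.32, bridge inspection 1.52 are the best per k$.
Public wifi + bike-lane pilot + job-training center uses 28 of the 31 k$ and totals 347.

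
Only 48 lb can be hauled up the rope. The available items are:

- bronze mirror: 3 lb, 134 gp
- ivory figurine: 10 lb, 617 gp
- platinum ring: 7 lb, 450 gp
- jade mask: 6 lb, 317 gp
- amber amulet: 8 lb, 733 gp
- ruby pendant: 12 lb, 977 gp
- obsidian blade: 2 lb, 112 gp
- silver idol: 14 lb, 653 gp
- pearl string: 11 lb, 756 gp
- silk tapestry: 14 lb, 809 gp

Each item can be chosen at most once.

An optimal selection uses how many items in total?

5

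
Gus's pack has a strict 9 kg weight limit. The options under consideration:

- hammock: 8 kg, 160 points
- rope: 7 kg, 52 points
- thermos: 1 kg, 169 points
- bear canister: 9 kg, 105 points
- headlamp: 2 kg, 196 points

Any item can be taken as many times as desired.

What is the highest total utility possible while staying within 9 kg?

1521

Best packing: 9×thermos — 9 kg, 1521 total.
Every other selection either busts 9 kg or fails to beat 1521.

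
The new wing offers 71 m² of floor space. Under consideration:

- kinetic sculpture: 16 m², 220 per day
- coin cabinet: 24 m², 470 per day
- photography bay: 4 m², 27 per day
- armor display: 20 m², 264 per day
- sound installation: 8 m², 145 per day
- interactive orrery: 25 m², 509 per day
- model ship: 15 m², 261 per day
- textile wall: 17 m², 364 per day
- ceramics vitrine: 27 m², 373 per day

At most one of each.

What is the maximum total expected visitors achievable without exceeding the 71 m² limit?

Coin cabinet + photography bay + interactive orrery + textile wall uses 70 of the 71 m² and totals 1370.

1370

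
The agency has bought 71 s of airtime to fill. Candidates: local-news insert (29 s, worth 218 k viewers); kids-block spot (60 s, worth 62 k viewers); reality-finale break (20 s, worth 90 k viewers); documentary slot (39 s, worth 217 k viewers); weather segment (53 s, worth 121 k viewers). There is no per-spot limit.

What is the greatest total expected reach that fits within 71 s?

436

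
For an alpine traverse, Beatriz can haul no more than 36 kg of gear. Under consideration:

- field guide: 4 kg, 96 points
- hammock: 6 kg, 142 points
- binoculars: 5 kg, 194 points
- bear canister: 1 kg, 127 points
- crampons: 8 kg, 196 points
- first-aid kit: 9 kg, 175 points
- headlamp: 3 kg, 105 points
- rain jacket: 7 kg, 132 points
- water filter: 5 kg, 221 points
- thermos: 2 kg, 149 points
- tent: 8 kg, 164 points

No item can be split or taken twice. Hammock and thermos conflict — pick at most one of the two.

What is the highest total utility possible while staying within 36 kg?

By utility per kg: bear canister 127.00, thermos 74.50, water filter 44.20, binoculars 38.80 lead.
Taking field guide + binoculars + bear canister + crampons + headlamp + water filter + thermos + tent: 36 kg used, 1252 in utility.

1252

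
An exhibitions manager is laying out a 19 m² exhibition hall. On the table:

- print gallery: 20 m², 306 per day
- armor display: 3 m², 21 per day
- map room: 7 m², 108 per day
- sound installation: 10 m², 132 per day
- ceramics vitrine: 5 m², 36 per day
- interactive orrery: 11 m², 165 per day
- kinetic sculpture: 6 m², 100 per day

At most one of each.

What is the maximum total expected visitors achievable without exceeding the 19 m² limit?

273

Ranking by ratio (expected visitors/m²): kinetic sculpture 16.67, map room 15.43, print gallery 15.30.
A density-first pass picks map room + ceramics vitrine + kinetic sculpture — 244 at 18 m².
Dropping ceramics vitrine and kinetic sculpture frees 11 m²; slotting in interactive orrery (11 m²) lifts the total to 273 at 18 m².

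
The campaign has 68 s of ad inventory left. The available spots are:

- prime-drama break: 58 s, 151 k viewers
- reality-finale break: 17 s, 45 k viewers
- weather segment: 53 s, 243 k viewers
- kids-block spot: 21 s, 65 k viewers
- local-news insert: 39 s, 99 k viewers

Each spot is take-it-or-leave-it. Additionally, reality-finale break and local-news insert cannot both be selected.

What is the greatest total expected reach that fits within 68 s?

Ranking by ratio (expected reach/s): weather segment 4.58, kids-block spot 3.10, reality-finale break 2.65, prime-drama break 2.60.
Taking weather segment: 53 s used, 243 in expected reach.

243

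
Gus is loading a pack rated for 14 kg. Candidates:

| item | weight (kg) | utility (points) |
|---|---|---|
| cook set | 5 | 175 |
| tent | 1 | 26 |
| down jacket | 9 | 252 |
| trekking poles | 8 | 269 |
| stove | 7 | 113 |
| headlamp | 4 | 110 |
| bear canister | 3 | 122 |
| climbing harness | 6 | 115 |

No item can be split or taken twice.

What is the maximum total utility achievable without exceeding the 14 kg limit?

The ratio heuristic lands on cook set + tent + headlamp + bear canister (433) but leaves 1 kg idle.
Dropping headlamp and bear canister frees 7 kg; slotting in trekking poles (8 kg) lifts the total to 470 at 14 kg.
Next best is cook set + trekking poles at 444 (13 kg) — short by 26.

470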